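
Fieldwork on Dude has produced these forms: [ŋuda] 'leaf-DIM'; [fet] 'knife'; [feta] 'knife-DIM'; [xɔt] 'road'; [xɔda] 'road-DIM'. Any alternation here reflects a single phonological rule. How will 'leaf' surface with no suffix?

In [xɔt] and [xɔda] the final segment of 'road' alternates: [t] ~ [d].
If /t/ were underlying and a rule turned it into [d] before the DIM suffix, 'knife' would also alternate; but it has [t] in both [fet] and [feta].
So /d/ is underlying, and a rule of word-final obstruent devoicing — voiced obstruents become voiceless word-finally — gives [t].
The one attested form of 'leaf', [ŋuda], shows underlying /ŋud/. Applying the same rule word-finally gives [ŋut].

[ŋut]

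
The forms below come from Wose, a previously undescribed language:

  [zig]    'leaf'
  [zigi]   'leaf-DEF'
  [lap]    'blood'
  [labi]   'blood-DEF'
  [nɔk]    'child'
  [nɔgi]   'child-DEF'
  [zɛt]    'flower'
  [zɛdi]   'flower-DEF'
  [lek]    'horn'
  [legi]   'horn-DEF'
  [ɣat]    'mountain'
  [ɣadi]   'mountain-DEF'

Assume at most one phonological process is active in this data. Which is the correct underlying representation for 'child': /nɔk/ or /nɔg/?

The root 'child' surfaces as [nɔk] and [nɔgi], with a stem-final [k] ~ [g] alternation.
The stem 'leaf' ([zig], [zigi]) shows [g] unchanged in both environments, so [g] cannot be basic with [k] derived in isolation.
The alternation reflects intervocalic voicing: voiceless stops become voiced between vowels. /k/ is underlying.

/nɔk/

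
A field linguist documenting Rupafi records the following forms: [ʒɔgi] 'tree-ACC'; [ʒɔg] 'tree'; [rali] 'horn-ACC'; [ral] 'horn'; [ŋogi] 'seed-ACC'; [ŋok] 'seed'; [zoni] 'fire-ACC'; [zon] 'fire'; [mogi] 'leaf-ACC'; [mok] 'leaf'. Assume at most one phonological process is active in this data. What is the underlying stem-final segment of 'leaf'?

In [mogi] and [mok] the final segment of 'leaf' alternates: [g] ~ [k].
But 'tree' keeps [g] in both environments ([ʒɔgi], [ʒɔg]), so there is no rule changing /g/ to [k] in isolation.
Therefore /k/ is basic and [g] is derived by intervocalic voicing (voiceless stops become voiced between vowels).

/k/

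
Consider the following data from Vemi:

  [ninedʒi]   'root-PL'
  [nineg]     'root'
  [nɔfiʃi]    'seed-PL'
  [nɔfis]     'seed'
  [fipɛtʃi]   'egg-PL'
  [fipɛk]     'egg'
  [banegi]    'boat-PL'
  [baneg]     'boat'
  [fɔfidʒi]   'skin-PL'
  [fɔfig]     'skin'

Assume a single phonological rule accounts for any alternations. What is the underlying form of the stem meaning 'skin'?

/fɔfidʒ/

The stem for 'skin' ends in [dʒ] in [fɔfidʒi] but [g] in [fɔfig].
The stem 'boat' ([banegi], [baneg]) shows [g] unchanged in both environments, so [g] cannot be basic with [dʒ] derived before the PL suffix.
Therefore /dʒ/ is basic and [g] is derived by depalatalization (palato-alveolar /tʃ/, /dʒ/ and /ʃ/ become [k], [g] and [s] when no front vowel follows).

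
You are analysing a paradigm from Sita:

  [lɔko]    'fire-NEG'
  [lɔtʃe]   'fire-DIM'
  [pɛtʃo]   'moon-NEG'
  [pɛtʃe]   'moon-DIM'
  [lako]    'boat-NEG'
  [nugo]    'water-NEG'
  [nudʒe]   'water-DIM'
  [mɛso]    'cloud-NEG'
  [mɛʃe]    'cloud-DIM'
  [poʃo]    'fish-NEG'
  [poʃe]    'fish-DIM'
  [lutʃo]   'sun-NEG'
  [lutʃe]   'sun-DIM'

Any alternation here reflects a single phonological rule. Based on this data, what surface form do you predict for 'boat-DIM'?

The root 'fire' surfaces as [lɔko] and [lɔtʃe], with a stem-final [k] ~ [tʃ] alternation.
Compare 'moon', with invariant [tʃ] in [pɛtʃo] and [pɛtʃe]: an analysis with underlying /tʃ/ and a rule producing [k] before the NEG suffix would wrongly predict alternation here too.
The alternation reflects palatalization before a front vowel: /k/, /g/ and /s/ become palato-alveolar [tʃ], [dʒ] and [ʃ] before a front vowel. /k/ is underlying.
The one attested form of 'boat', [lako], shows underlying /lak/. Applying the same rule before a front vowel gives [latʃe].

[latʃe]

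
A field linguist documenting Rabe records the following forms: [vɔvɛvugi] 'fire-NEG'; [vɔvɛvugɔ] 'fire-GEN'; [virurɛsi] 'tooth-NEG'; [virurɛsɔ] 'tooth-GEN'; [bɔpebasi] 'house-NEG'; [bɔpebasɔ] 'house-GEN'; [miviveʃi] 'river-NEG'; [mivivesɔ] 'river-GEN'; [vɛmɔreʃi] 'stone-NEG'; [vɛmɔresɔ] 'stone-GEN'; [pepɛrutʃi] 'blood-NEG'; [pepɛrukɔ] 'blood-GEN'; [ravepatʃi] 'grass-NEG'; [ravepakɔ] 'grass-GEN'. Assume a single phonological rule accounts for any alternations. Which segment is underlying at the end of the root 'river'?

/ʃ/

The root 'river' surfaces as [miviveʃi] and [mivivesɔ], with a stem-final [ʃ] ~ [s] alternation.
The stem 'tooth' ([virurɛsi], [virurɛsɔ]) shows [s] unchanged in both environments, so [s] cannot be basic with [ʃ] derived before the NEG suffix.
The underlying segment must be /ʃ/; palato-alveolar /tʃ/ and /ʃ/ become [k] and [s] when no front vowel follows, yielding [s] there.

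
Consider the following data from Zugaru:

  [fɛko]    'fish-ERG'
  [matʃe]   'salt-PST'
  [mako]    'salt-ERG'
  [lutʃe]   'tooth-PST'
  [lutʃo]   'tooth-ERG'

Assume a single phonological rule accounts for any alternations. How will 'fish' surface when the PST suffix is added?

[fɛtʃe]

The root 'salt' surfaces as [matʃe] and [mako], with a stem-final [tʃ] ~ [k] alternation.
Compare 'tooth', with invariant [tʃ] in [lutʃe] and [lutʃo]: an analysis with underlying /tʃ/ and a rule producing [k] before the ERG suffix would wrongly predict alternation here too.
So /k/ is underlying, and a rule of palatalization before a front vowel — /k/ becomes palato-alveolar [tʃ] before a front vowel — gives [tʃ].
From [fɛko] the stem 'fish' is /fɛk/; before a front vowel this yields [fɛtʃe].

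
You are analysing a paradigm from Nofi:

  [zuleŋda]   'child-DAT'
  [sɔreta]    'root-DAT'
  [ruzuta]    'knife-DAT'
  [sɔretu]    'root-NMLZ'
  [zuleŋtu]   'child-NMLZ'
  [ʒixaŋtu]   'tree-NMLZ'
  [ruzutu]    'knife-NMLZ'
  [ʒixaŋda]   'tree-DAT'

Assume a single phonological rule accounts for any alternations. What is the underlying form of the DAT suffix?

The DAT suffix surfaces as [-da] and [-ta], depending on the final segment of the stem.
By contrast the NMLZ suffix keeps its initial [t] throughout — that segment must be underlying.
The DAT suffix is therefore /-da/ underlyingly, with post-vocalic devoicing: voiced stops become voiceless after a vowel.

/-da/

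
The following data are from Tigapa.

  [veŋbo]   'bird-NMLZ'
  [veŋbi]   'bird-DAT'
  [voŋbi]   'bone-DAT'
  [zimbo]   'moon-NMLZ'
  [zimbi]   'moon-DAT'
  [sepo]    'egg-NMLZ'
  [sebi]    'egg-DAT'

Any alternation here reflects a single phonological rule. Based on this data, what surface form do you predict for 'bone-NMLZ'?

[voŋbo]

The NMLZ morpheme has two allomorphs, [-bo] and [-po].
By contrast the DAT suffix keeps its initial [b] throughout — that segment must be underlying.
So the underlying form is /-po/, and voiceless stops become voiced after a nasal.
After 'bone', which ends in a nasal, the suffix surfaces as [-bo], giving [voŋbo].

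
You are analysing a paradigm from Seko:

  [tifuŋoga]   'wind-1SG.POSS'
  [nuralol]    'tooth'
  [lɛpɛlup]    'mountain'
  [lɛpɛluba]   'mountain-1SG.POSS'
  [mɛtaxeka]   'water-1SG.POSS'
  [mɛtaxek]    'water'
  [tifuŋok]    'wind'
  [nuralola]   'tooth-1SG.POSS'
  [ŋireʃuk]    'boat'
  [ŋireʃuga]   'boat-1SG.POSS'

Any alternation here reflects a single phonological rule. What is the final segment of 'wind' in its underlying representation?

/g/

'wind' shows [k] ~ [g] at the end of the stem ([tifuŋok] vs [tifuŋoga]).
Compare 'water', with invariant [k] in [mɛtaxek] and [mɛtaxeka]: an analysis with underlying /k/ and a rule producing [g] before the 1SG.POSS suffix would wrongly predict alternation here too.
Therefore /g/ is basic and [k] is derived by word-final obstruent devoicing (voiced obstruents become voiceless word-finally).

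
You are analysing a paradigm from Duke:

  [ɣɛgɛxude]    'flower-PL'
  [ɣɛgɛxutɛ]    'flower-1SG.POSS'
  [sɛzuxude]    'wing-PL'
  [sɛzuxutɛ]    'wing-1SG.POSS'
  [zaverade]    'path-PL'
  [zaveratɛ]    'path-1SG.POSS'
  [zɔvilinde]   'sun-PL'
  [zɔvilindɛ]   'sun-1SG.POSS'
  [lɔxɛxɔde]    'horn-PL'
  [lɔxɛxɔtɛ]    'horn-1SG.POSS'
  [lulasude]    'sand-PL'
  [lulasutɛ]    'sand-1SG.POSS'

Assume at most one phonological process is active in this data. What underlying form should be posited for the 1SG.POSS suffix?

/-tɛ/

The 1SG.POSS morpheme has two allomorphs, [-dɛ] and [-tɛ].
By contrast the PL suffix keeps its initial [d] throughout — that segment must be underlying.
So the underlying form is /-tɛ/, and voiceless stops become voiced after a nasal.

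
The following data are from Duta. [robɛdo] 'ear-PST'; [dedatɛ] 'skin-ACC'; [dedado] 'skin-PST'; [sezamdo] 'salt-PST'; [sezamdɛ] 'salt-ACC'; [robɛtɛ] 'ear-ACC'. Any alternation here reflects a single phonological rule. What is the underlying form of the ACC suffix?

The ACC morpheme has two allomorphs, [-dɛ] and [-tɛ].
The PST suffix, which begins with [d], is invariant after every stem; so [d] is not altered by any rule here.
The ACC suffix is therefore /-tɛ/ underlyingly, with post-nasal voicing: voiceless stops become voiced after a nasal.

/-tɛ/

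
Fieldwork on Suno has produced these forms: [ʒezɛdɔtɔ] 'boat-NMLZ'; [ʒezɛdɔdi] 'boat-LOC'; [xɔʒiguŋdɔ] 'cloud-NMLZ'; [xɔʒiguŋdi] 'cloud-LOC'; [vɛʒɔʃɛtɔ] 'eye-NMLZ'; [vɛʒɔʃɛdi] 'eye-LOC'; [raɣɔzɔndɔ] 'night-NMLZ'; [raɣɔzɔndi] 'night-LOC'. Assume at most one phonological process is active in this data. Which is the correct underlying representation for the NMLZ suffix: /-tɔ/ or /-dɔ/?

The NMLZ morpheme has two allomorphs, [-dɔ] and [-tɔ].
The LOC suffix, which begins with [d], is invariant after every stem; so [d] is not altered by any rule here.
The NMLZ suffix is therefore /-tɔ/ underlyingly, with post-nasal voicing: voiceless stops become voiced after a nasal.

/-tɔ/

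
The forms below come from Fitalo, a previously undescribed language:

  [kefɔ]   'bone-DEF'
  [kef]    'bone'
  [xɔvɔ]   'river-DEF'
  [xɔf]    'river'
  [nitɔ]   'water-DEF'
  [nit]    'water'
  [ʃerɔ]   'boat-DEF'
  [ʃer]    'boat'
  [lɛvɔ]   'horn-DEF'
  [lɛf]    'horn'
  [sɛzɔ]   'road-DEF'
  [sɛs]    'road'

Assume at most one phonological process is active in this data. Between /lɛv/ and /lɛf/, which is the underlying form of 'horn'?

/lɛv/

In [lɛvɔ] and [lɛf] the final segment of 'horn' alternates: [v] ~ [f].
The stem 'bone' ([kefɔ], [kef]) shows [f] unchanged in both environments, so [f] cannot be basic with [v] derived before the DEF suffix.
So /v/ is underlying, and a rule of word-final obstruent devoicing — voiced obstruents become voiceless word-finally — gives [f].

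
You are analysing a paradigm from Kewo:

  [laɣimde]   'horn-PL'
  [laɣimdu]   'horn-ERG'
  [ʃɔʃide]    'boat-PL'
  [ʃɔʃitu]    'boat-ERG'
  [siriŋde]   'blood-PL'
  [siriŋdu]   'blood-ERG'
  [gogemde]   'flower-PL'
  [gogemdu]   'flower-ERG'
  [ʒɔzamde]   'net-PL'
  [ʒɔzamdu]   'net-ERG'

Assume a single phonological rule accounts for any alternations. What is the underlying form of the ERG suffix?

/-tu/

The ERG morpheme has two allomorphs, [-du] and [-tu].
By contrast the PL suffix keeps its initial [d] throughout — that segment must be underlying.
The ERG suffix is therefore /-tu/ underlyingly, with post-nasal voicing: voiceless stops become voiced after a nasal.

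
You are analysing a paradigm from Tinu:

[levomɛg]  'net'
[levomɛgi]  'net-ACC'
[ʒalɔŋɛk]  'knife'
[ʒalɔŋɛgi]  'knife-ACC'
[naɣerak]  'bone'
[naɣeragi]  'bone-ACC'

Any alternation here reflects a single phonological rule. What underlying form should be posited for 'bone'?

The stem for 'bone' ends in [k] in [naɣerak] but [g] in [naɣeragi].
Compare 'net', with invariant [g] in [levomɛg] and [levomɛgi]: an analysis with underlying /g/ and a rule producing [k] in isolation would wrongly predict alternation here too.
The underlying segment must be /k/; voiceless stops become voiced between vowels, yielding [g] there.
So 'bone' = /naɣerak/.

/naɣerak/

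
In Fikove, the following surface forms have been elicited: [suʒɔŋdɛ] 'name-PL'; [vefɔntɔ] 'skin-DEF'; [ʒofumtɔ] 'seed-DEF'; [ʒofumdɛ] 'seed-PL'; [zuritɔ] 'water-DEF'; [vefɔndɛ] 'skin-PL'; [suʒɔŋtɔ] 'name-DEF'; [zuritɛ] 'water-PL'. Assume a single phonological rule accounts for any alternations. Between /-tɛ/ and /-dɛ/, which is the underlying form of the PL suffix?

/-dɛ/

The PL suffix surfaces as [-dɛ] and [-tɛ], depending on the final segment of the stem.
By contrast the DEF suffix keeps its initial [t] throughout — that segment must be underlying.
So the underlying form is /-dɛ/, and voiced stops become voiceless after a vowel.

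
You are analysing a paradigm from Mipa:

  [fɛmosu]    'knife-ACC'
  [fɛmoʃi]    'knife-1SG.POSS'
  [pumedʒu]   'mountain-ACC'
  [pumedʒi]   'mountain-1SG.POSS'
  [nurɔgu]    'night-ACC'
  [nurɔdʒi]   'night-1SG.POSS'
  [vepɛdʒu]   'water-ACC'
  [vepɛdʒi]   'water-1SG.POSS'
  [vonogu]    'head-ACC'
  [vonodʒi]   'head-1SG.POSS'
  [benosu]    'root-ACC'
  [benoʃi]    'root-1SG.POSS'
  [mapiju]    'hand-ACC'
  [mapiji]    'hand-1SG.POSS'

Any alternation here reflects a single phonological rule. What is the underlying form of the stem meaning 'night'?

The stem for 'night' ends in [g] in [nurɔgu] but [dʒ] in [nurɔdʒi].
If /dʒ/ were underlying and a rule turned it into [g] before the ACC suffix, 'water' would also alternate; but it has [dʒ] in both [vepɛdʒu] and [vepɛdʒi].
The underlying segment must be /g/; /g/ and /s/ become palato-alveolar [dʒ] and [ʃ] before a front vowel, yielding [dʒ] there.

/nurɔg/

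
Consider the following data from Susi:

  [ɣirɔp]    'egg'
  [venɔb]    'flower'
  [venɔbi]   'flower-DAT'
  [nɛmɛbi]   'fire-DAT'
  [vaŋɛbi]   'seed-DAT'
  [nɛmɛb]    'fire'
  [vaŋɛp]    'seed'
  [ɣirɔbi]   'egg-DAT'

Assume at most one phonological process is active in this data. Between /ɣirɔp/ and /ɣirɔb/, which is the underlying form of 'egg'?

/ɣirɔp/

In [ɣirɔbi] and [ɣirɔp] the final segment of 'egg' alternates: [b] ~ [p].
Compare 'fire', with invariant [b] in [nɛmɛbi] and [nɛmɛb]: an analysis with underlying /b/ and a rule producing [p] in isolation would wrongly predict alternation here too.
The underlying segment must be /p/; voiceless stops become voiced between vowels, yielding [b] there.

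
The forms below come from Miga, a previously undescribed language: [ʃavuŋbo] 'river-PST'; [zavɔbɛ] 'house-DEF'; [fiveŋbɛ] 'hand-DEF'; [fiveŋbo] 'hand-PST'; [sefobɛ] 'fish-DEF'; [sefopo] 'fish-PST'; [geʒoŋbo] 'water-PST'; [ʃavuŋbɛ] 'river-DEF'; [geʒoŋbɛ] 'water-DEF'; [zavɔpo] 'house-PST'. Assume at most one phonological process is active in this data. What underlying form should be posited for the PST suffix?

/-po/

The PST suffix surfaces as [-bo] and [-po], depending on the final segment of the stem.
By contrast the DEF suffix keeps its initial [b] throughout — that segment must be underlying.
The PST suffix is therefore /-po/ underlyingly, with post-nasal voicing: voiceless stops become voiced after a nasal.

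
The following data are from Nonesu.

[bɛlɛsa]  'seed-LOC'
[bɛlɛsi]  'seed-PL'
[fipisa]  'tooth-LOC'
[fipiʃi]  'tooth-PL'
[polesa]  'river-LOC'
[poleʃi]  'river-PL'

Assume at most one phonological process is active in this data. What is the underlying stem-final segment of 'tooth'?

'tooth' shows [s] ~ [ʃ] at the end of the stem ([fipisa] vs [fipiʃi]).
The stem 'seed' ([bɛlɛsa], [bɛlɛsi]) shows [s] unchanged in both environments, so [s] cannot be basic with [ʃ] derived before the PL suffix.
The underlying segment must be /ʃ/; palato-alveolar /ʃ/ becomes [s] when no front vowel follows, yielding [s] there.

/ʃ/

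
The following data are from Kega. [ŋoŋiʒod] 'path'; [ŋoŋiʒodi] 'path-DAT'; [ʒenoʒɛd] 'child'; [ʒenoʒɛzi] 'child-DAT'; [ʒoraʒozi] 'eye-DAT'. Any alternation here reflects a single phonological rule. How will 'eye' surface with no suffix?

'child' shows [d] ~ [z] at the end of the stem ([ʒenoʒɛd] vs [ʒenoʒɛzi]).
But 'path' keeps [d] in both environments ([ŋoŋiʒod], [ŋoŋiʒodi]), so there is no rule changing /d/ to [z] before the DAT suffix.
So /z/ is underlying, and a rule of word-final hardening — voiced fricatives become stops word-finally — gives [d].
The one attested form of 'eye', [ʒoraʒozi], shows underlying /ʒoraʒoz/. Applying the same rule word-finally gives [ʒoraʒod].

[ʒoraʒod]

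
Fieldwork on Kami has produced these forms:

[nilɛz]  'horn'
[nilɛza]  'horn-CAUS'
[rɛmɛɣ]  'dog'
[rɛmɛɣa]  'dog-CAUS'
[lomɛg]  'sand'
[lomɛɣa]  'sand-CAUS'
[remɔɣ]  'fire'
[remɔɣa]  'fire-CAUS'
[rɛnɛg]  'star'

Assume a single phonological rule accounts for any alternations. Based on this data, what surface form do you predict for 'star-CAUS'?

[rɛnɛɣa]

In [lomɛg] and [lomɛɣa] the final segment of 'sand' alternates: [g] ~ [ɣ].
The stem 'dog' ([rɛmɛɣ], [rɛmɛɣa]) shows [ɣ] unchanged in both environments, so [ɣ] cannot be basic with [g] derived in isolation.
The underlying segment must be /g/; voiced stops become fricatives between vowels, yielding [ɣ] there.
From [rɛnɛg] the stem 'star' is /rɛnɛg/; between vowels this yields [rɛnɛɣa].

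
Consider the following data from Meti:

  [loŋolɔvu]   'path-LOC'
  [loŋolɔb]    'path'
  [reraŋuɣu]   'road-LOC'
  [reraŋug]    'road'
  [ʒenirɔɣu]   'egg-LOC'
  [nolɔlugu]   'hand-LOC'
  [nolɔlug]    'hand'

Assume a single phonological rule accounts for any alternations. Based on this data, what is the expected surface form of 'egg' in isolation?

The stem for 'road' ends in [ɣ] in [reraŋuɣu] but [g] in [reraŋug].
Compare 'hand', with invariant [g] in [nolɔlugu] and [nolɔlug]: an analysis with underlying /g/ and a rule producing [ɣ] before the LOC suffix would wrongly predict alternation here too.
The underlying segment must be /ɣ/; voiced fricatives become stops word-finally, yielding [g] there.
The one attested form of 'egg', [ʒenirɔɣu], shows underlying /ʒenirɔɣ/. Applying the same rule word-finally gives [ʒenirɔg].

[ʒenirɔg]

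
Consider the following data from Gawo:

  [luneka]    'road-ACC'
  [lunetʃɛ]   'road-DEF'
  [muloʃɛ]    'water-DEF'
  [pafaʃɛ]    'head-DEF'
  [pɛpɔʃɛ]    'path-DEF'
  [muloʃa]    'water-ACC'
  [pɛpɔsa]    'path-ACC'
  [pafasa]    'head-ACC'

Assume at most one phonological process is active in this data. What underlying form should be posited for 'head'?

The root 'head' surfaces as [pafaʃɛ] and [pafasa], with a stem-final [ʃ] ~ [s] alternation.
The stem 'water' ([muloʃɛ], [muloʃa]) shows [ʃ] unchanged in both environments, so [ʃ] cannot be basic with [s] derived before the ACC suffix.
So /s/ is underlying, and a rule of palatalization before a front vowel — /k/ and /s/ become palato-alveolar [tʃ] and [ʃ] before a front vowel — gives [ʃ].

/pafas/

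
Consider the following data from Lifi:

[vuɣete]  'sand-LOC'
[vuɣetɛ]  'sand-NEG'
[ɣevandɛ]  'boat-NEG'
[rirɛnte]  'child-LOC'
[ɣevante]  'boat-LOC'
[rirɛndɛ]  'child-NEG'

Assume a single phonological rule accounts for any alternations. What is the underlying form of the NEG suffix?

The NEG morpheme has two allomorphs, [-dɛ] and [-tɛ].
By contrast the LOC suffix keeps its initial [t] throughout — that segment must be underlying.
The NEG suffix is therefore /-dɛ/ underlyingly, with post-vocalic devoicing: voiced stops become voiceless after a vowel.

/-dɛ/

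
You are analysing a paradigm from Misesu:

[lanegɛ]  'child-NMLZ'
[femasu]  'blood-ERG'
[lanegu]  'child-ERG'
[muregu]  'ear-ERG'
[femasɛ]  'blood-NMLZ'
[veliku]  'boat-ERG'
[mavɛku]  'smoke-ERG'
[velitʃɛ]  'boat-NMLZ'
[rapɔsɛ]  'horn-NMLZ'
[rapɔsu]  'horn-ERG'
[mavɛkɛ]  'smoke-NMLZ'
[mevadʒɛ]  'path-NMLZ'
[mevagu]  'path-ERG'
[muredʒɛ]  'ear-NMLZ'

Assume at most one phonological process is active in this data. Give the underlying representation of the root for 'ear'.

In [muregu] and [muredʒɛ] the final segment of 'ear' alternates: [g] ~ [dʒ].
Compare 'child', with invariant [g] in [lanegu] and [lanegɛ]: an analysis with underlying /g/ and a rule producing [dʒ] before the NMLZ suffix would wrongly predict alternation here too.
Therefore /dʒ/ is basic and [g] is derived by depalatalization (palato-alveolar /tʃ/ and /dʒ/ become [k] and [g] when no front vowel follows).
The underlying form of 'ear' is therefore /muredʒ/.

/muredʒ/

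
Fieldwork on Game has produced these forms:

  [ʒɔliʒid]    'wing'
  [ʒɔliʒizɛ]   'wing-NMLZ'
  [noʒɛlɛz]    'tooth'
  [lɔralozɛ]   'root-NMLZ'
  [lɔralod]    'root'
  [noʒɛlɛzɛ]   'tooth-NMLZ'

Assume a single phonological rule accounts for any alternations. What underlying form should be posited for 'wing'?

/ʒɔliʒid/

The root 'wing' surfaces as [ʒɔliʒizɛ] and [ʒɔliʒid], with a stem-final [z] ~ [d] alternation.
The stem 'tooth' ([noʒɛlɛzɛ], [noʒɛlɛz]) shows [z] unchanged in both environments, so [z] cannot be basic with [d] derived in isolation.
Therefore /d/ is basic and [z] is derived by intervocalic spirantization (voiced stops become fricatives between vowels).
The underlying form of 'wing' is therefore /ʒɔliʒid/.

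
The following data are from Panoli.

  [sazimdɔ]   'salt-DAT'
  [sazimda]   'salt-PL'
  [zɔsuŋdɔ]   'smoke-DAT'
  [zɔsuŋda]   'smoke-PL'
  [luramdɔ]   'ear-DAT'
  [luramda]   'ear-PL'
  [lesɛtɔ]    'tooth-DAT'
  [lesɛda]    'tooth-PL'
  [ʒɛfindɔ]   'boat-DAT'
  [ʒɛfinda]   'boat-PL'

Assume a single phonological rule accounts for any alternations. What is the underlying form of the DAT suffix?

/-tɔ/

The DAT morpheme has two allomorphs, [-dɔ] and [-tɔ].
The PL suffix, which begins with [d], is invariant after every stem; so [d] is not altered by any rule here.
So the underlying form is /-tɔ/, and voiceless stops become voiced after a nasal.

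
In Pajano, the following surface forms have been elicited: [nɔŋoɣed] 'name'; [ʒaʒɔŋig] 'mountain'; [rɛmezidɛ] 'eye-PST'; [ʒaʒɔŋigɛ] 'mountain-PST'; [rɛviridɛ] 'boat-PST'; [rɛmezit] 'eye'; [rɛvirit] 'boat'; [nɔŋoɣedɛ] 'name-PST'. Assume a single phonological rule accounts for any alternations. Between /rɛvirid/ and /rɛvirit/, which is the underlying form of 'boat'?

In [rɛvirit] and [rɛviridɛ] the final segment of 'boat' alternates: [t] ~ [d].
But 'name' keeps [d] in both environments ([nɔŋoɣed], [nɔŋoɣedɛ]), so there is no rule changing /d/ to [t] in isolation.
The alternation reflects intervocalic voicing: voiceless stops become voiced between vowels. /t/ is underlying.

/rɛvirit/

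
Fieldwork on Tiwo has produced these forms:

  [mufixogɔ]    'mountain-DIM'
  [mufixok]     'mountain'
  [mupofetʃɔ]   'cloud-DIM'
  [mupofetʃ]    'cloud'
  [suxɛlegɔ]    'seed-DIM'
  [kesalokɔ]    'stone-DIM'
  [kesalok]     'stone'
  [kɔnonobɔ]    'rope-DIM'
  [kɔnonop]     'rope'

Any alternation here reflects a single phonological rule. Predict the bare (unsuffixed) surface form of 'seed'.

[suxɛlek]

The stem for 'mountain' ends in [g] in [mufixogɔ] but [k] in [mufixok].
If /k/ were underlying and a rule turned it into [g] before the DIM suffix, 'stone' would also alternate; but it has [k] in both [kesalokɔ] and [kesalok].
Therefore /g/ is basic and [k] is derived by word-final obstruent devoicing (voiced obstruents become voiceless word-finally).
From [suxɛlegɔ] the stem 'seed' is /suxɛleg/; word-finally this yields [suxɛlek].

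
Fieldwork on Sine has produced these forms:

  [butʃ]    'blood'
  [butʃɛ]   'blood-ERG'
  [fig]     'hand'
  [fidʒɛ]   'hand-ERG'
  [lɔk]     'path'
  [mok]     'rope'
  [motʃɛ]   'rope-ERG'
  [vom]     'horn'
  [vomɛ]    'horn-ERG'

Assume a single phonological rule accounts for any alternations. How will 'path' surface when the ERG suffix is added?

'rope' shows [k] ~ [tʃ] at the end of the stem ([mok] vs [motʃɛ]).
The stem 'blood' ([butʃ], [butʃɛ]) shows [tʃ] unchanged in both environments, so [tʃ] cannot be basic with [k] derived in isolation.
The alternation reflects palatalization before a front vowel: /k/ and /g/ become palato-alveolar [tʃ] and [dʒ] before a front vowel. /k/ is underlying.
From [lɔk] the stem 'path' is /lɔk/; before a front vowel this yields [lɔtʃɛ].

[lɔtʃɛ]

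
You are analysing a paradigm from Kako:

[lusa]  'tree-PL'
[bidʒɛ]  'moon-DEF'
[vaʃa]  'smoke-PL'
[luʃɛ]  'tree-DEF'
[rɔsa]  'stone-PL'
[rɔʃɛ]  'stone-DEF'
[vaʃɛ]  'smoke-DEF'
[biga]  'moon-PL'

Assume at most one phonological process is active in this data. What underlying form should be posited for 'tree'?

/lus/

'tree' shows [ʃ] ~ [s] at the end of the stem ([luʃɛ] vs [lusa]).
But 'smoke' keeps [ʃ] in both environments ([vaʃɛ], [vaʃa]), so there is no rule changing /ʃ/ to [s] before the PL suffix.
The alternation reflects palatalization before a front vowel: /g/ and /s/ become palato-alveolar [dʒ] and [ʃ] before a front vowel. /s/ is underlying.
Hence 'tree' is /lus/ underlyingly.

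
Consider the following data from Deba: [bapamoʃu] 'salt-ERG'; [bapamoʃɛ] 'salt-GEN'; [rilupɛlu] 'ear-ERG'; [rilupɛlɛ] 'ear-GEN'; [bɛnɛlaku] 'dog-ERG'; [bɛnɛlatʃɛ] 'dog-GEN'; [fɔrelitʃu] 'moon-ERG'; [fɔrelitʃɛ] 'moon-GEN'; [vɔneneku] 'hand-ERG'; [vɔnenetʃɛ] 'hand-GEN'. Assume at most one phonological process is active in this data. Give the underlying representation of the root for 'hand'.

/vɔnenek/

The stem for 'hand' ends in [k] in [vɔneneku] but [tʃ] in [vɔnenetʃɛ].
But 'moon' keeps [tʃ] in both environments ([fɔrelitʃu], [fɔrelitʃɛ]), so there is no rule changing /tʃ/ to [k] before the ERG suffix.
So /k/ is underlying, and a rule of palatalization before a front vowel — /k/ becomes palato-alveolar [tʃ] before a front vowel — gives [tʃ].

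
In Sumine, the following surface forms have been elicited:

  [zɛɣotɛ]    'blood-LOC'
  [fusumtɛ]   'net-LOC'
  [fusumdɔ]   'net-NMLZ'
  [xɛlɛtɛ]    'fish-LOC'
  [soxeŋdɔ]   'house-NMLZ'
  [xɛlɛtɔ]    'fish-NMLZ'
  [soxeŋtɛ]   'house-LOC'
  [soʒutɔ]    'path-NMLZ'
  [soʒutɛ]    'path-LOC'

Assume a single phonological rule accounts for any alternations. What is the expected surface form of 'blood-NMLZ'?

The NMLZ suffix surfaces as [-dɔ] and [-tɔ], depending on the final segment of the stem.
The LOC suffix, which begins with [t], is invariant after every stem; so [t] is not altered by any rule here.
So the underlying form is /-dɔ/, and voiced stops become voiceless after a vowel.
After 'blood', which ends in a vowel, the suffix surfaces as [-tɔ], giving [zɛɣotɔ].

[zɛɣotɔ]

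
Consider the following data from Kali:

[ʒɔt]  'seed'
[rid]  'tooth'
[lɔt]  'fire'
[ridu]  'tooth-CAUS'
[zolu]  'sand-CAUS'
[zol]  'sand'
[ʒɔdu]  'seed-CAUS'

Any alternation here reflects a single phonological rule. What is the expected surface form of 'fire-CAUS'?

The stem for 'seed' ends in [t] in [ʒɔt] but [d] in [ʒɔdu].
Compare 'tooth', with invariant [d] in [rid] and [ridu]: an analysis with underlying /d/ and a rule producing [t] in isolation would wrongly predict alternation here too.
Therefore /t/ is basic and [d] is derived by intervocalic voicing (voiceless stops become voiced between vowels).
The one attested form of 'fire', [lɔt], shows underlying /lɔt/. Applying the same rule between vowels gives [lɔdu].

[lɔdu]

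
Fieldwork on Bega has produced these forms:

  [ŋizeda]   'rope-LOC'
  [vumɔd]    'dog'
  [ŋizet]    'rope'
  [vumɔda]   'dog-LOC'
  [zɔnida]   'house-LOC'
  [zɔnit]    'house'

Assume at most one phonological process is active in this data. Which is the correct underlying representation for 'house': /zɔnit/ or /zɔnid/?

/zɔnit/

The root 'house' surfaces as [zɔnit] and [zɔnida], with a stem-final [t] ~ [d] alternation.
Compare 'dog', with invariant [d] in [vumɔd] and [vumɔda]: an analysis with underlying /d/ and a rule producing [t] in isolation would wrongly predict alternation here too.
Therefore /t/ is basic and [d] is derived by intervocalic voicing (voiceless stops become voiced between vowels).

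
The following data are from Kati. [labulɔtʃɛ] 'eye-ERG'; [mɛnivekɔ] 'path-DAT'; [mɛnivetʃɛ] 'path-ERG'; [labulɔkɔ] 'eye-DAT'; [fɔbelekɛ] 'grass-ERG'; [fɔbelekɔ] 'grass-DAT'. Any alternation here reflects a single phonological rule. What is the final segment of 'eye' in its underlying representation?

/tʃ/

'eye' shows [k] ~ [tʃ] at the end of the stem ([labulɔkɔ] vs [labulɔtʃɛ]).
Compare 'grass', with invariant [k] in [fɔbelekɔ] and [fɔbelekɛ]: an analysis with underlying /k/ and a rule producing [tʃ] before the ERG suffix would wrongly predict alternation here too.
The underlying segment must be /tʃ/; palato-alveolar /tʃ/ becomes [k] when no front vowel follows, yielding [k] there.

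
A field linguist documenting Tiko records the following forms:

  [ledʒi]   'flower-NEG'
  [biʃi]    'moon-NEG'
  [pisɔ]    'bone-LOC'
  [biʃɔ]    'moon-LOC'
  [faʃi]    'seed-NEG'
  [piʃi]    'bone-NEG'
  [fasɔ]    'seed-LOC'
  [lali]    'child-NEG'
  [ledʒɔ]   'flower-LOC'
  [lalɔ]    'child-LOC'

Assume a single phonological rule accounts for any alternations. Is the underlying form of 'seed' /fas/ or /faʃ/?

The stem for 'seed' ends in [ʃ] in [faʃi] but [s] in [fasɔ].
The stem 'moon' ([biʃi], [biʃɔ]) shows [ʃ] unchanged in both environments, so [ʃ] cannot be basic with [s] derived before the LOC suffix.
The alternation reflects palatalization before a front vowel: /s/ becomes palato-alveolar [ʃ] before a front vowel. /s/ is underlying.

/fas/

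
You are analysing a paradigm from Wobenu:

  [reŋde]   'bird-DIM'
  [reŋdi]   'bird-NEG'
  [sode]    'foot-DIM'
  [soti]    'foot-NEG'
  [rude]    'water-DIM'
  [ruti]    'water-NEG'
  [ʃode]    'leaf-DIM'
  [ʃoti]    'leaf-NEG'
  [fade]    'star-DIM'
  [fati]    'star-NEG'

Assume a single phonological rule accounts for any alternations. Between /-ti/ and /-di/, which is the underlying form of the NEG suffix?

/-ti/

The NEG morpheme has two allomorphs, [-di] and [-ti].
The DIM suffix, which begins with [d], is invariant after every stem; so [d] is not altered by any rule here.
The NEG suffix is therefore /-ti/ underlyingly, with post-nasal voicing: voiceless stops become voiced after a nasal.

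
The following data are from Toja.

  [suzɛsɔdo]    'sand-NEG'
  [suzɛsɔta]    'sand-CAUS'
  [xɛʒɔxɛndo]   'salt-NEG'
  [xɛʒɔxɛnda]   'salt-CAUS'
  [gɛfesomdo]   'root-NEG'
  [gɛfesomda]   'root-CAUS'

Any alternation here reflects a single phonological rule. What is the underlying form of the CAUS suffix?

/-ta/

The CAUS suffix surfaces as [-da] and [-ta], depending on the final segment of the stem.
By contrast the NEG suffix keeps its initial [d] throughout — that segment must be underlying.
So the underlying form is /-ta/, and voiceless stops become voiced after a nasal.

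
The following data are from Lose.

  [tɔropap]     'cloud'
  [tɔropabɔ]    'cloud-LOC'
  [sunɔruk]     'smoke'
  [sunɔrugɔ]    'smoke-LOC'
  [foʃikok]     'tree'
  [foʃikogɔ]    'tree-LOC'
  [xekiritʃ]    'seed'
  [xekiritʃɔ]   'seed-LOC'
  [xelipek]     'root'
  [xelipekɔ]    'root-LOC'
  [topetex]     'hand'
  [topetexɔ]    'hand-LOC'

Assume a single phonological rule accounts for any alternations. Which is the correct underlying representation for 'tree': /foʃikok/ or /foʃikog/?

/foʃikog/

The root 'tree' surfaces as [foʃikok] and [foʃikogɔ], with a stem-final [k] ~ [g] alternation.
The stem 'root' ([xelipek], [xelipekɔ]) shows [k] unchanged in both environments, so [k] cannot be basic with [g] derived before the LOC suffix.
The alternation reflects word-final obstruent devoicing: voiced obstruents become voiceless word-finally. /g/ is underlying.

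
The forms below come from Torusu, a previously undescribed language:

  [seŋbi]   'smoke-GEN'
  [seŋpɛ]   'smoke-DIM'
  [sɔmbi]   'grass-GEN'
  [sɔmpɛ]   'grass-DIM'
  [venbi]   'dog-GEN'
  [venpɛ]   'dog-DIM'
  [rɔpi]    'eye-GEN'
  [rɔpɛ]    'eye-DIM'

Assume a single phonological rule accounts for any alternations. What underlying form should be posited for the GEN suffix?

/-bi/

The GEN suffix surfaces as [-bi] and [-pi], depending on the final segment of the stem.
By contrast the DIM suffix keeps its initial [p] throughout — that segment must be underlying.
The GEN suffix is therefore /-bi/ underlyingly, with post-vocalic devoicing: voiced stops become voiceless after a vowel.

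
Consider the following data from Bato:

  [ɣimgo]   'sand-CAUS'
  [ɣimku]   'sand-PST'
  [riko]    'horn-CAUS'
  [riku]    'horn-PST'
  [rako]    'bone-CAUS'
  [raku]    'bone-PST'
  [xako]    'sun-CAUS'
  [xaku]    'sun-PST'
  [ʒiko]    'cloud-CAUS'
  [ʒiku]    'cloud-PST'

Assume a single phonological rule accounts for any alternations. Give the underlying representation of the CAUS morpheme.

/-go/

The CAUS suffix surfaces as [-go] and [-ko], depending on the final segment of the stem.
The PST suffix, which begins with [k], is invariant after every stem; so [k] is not altered by any rule here.
So the underlying form is /-go/, and voiced stops become voiceless after a vowel.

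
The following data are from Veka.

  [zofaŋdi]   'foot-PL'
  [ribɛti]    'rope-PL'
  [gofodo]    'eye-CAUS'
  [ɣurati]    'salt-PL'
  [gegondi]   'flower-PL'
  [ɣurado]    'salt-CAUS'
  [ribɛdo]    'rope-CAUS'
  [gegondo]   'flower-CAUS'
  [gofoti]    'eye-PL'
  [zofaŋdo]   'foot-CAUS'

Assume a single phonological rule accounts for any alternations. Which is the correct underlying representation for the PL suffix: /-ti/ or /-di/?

/-ti/

The PL suffix surfaces as [-di] and [-ti], depending on the final segment of the stem.
The CAUS suffix, which begins with [d], is invariant after every stem; so [d] is not altered by any rule here.
The PL suffix is therefore /-ti/ underlyingly, with post-nasal voicing: voiceless stops become voiced after a nasal.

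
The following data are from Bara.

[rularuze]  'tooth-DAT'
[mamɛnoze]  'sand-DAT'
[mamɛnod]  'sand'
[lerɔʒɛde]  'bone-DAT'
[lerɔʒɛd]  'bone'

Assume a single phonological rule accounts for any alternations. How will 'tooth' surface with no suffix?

The stem for 'sand' ends in [z] in [mamɛnoze] but [d] in [mamɛnod].
The stem 'bone' ([lerɔʒɛde], [lerɔʒɛd]) shows [d] unchanged in both environments, so [d] cannot be basic with [z] derived before the DAT suffix.
The underlying segment must be /z/; voiced fricatives become stops word-finally, yielding [d] there.
The one attested form of 'tooth', [rularuze], shows underlying /rularuz/. Applying the same rule word-finally gives [rularud].

[rularud]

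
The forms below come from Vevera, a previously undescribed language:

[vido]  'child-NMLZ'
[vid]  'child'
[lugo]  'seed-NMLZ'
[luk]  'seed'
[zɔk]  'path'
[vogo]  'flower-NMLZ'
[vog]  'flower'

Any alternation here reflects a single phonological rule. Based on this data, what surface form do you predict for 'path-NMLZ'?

[zɔgo]

'seed' shows [g] ~ [k] at the end of the stem ([lugo] vs [luk]).
If /g/ were underlying and a rule turned it into [k] in isolation, 'flower' would also alternate; but it has [g] in both [vogo] and [vog].
So /k/ is underlying, and a rule of intervocalic voicing — voiceless stops become voiced between vowels — gives [g].
The one attested form of 'path', [zɔk], shows underlying /zɔk/. Applying the same rule between vowels gives [zɔgo].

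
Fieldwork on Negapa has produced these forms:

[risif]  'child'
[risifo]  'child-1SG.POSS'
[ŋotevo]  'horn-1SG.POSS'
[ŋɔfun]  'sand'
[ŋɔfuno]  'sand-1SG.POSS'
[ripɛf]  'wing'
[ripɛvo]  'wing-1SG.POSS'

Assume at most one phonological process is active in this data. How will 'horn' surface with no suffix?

'wing' shows [f] ~ [v] at the end of the stem ([ripɛf] vs [ripɛvo]).
If /f/ were underlying and a rule turned it into [v] before the 1SG.POSS suffix, 'child' would also alternate; but it has [f] in both [risif] and [risifo].
So /v/ is underlying, and a rule of word-final obstruent devoicing — voiced obstruents become voiceless word-finally — gives [f].
The one attested form of 'horn', [ŋotevo], shows underlying /ŋotev/. Applying the same rule word-finally gives [ŋotef].

[ŋotef]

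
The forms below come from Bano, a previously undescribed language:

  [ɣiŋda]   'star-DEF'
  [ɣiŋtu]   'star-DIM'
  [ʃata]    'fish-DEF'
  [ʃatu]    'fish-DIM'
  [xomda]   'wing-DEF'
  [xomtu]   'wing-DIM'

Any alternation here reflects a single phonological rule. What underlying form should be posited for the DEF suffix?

The DEF morpheme has two allomorphs, [-da] and [-ta].
The DIM suffix, which begins with [t], is invariant after every stem; so [t] is not altered by any rule here.
So the underlying form is /-da/, and voiced stops become voiceless after a vowel.

/-da/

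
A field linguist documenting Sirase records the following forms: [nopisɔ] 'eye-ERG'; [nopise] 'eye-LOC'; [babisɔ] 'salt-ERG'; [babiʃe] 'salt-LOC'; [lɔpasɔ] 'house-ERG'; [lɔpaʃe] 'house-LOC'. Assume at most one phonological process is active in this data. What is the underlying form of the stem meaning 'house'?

/lɔpaʃ/

In [lɔpasɔ] and [lɔpaʃe] the final segment of 'house' alternates: [s] ~ [ʃ].
If /s/ were underlying and a rule turned it into [ʃ] before the LOC suffix, 'eye' would also alternate; but it has [s] in both [nopisɔ] and [nopise].
Therefore /ʃ/ is basic and [s] is derived by depalatalization (palato-alveolar /ʃ/ becomes [s] when no front vowel follows).
The underlying form of 'house' is therefore /lɔpaʃ/.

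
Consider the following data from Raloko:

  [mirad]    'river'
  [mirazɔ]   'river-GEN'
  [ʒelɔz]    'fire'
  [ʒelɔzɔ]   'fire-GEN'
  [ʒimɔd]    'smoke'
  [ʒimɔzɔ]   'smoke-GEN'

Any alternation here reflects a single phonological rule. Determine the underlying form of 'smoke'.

The root 'smoke' surfaces as [ʒimɔd] and [ʒimɔzɔ], with a stem-final [d] ~ [z] alternation.
Compare 'fire', with invariant [z] in [ʒelɔz] and [ʒelɔzɔ]: an analysis with underlying /z/ and a rule producing [d] in isolation would wrongly predict alternation here too.
The alternation reflects intervocalic spirantization: voiced stops become fricatives between vowels. /d/ is underlying.
Hence 'smoke' is /ʒimɔd/ underlyingly.

/ʒimɔd/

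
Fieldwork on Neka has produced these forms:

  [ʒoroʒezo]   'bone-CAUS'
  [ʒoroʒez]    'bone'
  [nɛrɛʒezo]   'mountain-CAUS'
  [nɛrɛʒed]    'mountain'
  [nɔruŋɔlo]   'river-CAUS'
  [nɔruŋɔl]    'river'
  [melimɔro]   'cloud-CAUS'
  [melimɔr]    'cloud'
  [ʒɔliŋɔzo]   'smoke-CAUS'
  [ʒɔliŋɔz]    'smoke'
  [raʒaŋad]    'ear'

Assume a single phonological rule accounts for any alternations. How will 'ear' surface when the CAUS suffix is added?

[raʒaŋazo]

'mountain' shows [z] ~ [d] at the end of the stem ([nɛrɛʒezo] vs [nɛrɛʒed]).
The stem 'smoke' ([ʒɔliŋɔzo], [ʒɔliŋɔz]) shows [z] unchanged in both environments, so [z] cannot be basic with [d] derived in isolation.
The alternation reflects intervocalic spirantization: voiced stops become fricatives between vowels. /d/ is underlying.
From [raʒaŋad] the stem 'ear' is /raʒaŋad/; between vowels this yields [raʒaŋazo].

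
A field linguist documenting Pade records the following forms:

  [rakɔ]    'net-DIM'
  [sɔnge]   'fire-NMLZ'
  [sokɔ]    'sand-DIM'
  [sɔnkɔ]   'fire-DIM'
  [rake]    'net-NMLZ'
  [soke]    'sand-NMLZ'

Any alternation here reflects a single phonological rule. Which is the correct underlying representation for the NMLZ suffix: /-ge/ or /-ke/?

The NMLZ suffix surfaces as [-ge] and [-ke], depending on the final segment of the stem.
By contrast the DIM suffix keeps its initial [k] throughout — that segment must be underlying.
So the underlying form is /-ge/, and voiced stops become voiceless after a vowel.

/-ge/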